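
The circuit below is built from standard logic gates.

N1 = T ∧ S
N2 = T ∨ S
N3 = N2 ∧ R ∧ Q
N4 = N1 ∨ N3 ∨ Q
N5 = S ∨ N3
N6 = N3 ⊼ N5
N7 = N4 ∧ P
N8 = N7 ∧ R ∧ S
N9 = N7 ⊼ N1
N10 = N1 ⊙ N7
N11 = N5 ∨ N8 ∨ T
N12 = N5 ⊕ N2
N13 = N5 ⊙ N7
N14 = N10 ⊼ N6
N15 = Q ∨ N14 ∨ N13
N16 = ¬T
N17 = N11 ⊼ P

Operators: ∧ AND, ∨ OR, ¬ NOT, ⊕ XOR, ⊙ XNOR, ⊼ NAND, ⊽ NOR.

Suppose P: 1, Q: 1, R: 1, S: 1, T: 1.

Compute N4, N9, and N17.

N4 = 1  N9 = 0  N17 = 0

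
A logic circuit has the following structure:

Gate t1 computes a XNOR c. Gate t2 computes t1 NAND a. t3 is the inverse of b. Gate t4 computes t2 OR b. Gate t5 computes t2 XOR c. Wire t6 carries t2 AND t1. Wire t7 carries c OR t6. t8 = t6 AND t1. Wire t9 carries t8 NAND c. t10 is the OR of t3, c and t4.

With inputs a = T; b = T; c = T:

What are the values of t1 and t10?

t1 = a XNOR c = T XNOR T = T
t2 = t1 NAND a = T NAND T = F
t3 = NOT b = NOT T = F
t4 = t2 OR b = F OR T = T
t10 = t3 OR c OR t4 = F OR T OR T = T

t1 = T  t10 = T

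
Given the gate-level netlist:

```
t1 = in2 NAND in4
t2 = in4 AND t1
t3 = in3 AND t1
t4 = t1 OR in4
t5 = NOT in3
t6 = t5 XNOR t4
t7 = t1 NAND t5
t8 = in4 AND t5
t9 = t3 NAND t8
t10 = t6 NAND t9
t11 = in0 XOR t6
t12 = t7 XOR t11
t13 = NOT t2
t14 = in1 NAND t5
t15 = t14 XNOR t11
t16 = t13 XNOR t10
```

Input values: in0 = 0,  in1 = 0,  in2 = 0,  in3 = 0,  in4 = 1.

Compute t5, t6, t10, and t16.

t1 = in2 NAND in4 = 0 NAND 1 = 1
t2 = in4 AND t1 = 1 AND 1 = 1
t3 = in3 AND t1 = 0 AND 1 = 0
t4 = t1 OR in4 = 1 OR 1 = 1
t5 = NOT in3 = NOT 0 = 1
t6 = t5 XNOR t4 = 1 XNOR 1 = 1
t8 = in4 AND t5 = 1 AND 1 = 1
t9 = t3 NAND t8 = 0 NAND 1 = 1
t10 = t6 NAND t9 = 1 NAND 1 = 0
t13 = NOT t2 = NOT 1 = 0
t16 = t13 XNOR t10 = 0 XNOR 0 = 1

t5 = 1, t6 = 1, t10 = 0, t16 = 1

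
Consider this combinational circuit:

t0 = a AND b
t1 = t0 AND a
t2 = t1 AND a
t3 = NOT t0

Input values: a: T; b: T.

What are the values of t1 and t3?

t0 = a AND b = T AND T = T
t1 = t0 AND a = T AND T = T
t3 = NOT t0 = NOT T = F

t1 = T, t3 = F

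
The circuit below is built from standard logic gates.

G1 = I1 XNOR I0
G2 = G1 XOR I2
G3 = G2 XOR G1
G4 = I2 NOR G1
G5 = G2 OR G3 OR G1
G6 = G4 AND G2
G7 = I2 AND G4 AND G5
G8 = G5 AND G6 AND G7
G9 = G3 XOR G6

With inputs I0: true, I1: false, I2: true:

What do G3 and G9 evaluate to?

G1 = I1 XNOR I0 = false XNOR true = false
G2 = G1 XOR I2 = false XOR true = true
G3 = G2 XOR G1 = true XOR false = true
G4 = I2 NOR G1 = true NOR false = false
G6 = G4 AND G2 = false AND true = false
G9 = G3 XOR G6 = true XOR false = true

G3 = true, G9 = true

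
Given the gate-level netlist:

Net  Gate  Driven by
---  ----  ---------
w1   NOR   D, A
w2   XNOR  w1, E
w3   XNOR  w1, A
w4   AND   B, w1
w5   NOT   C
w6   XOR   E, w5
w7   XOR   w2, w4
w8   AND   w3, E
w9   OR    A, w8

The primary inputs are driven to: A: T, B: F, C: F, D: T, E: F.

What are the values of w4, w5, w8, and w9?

w1 = D NOR A = T NOR T = F
w3 = w1 XNOR A = F XNOR T = F
w4 = B AND w1 = F AND F = F
w5 = NOT C = NOT F = T
w8 = w3 AND E = F AND F = F
w9 = A OR w8 = T OR F = T

w4 = F, w5 = T, w8 = F, w9 = T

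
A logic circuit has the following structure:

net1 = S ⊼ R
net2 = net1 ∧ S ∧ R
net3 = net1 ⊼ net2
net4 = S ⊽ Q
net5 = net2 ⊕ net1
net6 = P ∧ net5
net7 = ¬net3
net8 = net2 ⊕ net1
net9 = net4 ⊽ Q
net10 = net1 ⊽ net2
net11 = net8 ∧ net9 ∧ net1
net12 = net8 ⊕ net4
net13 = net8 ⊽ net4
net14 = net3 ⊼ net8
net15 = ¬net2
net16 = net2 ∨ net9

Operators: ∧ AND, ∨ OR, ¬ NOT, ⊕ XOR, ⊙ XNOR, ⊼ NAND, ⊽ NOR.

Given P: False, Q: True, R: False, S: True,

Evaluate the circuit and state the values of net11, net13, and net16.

net11 = False; net13 = False; net16 = False

net1 = S NAND R = True NAND False = True
net2 = net1 AND S AND R = True AND True AND False = False
net4 = S NOR Q = True NOR True = False
net8 = net2 XOR net1 = False XOR True = True
net9 = net4 NOR Q = False NOR True = False
net11 = net8 AND net9 AND net1 = True AND False AND True = False
net13 = net8 NOR net4 = True NOR False = False
net16 = net2 OR net9 = False OR False = False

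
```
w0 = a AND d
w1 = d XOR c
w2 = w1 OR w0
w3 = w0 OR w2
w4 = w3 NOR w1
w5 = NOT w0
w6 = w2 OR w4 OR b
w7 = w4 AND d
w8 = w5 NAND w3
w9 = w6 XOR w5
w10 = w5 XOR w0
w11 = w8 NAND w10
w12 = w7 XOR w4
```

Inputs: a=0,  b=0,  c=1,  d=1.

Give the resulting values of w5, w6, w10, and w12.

w0 = a AND d = 0 AND 1 = 0
w1 = d XOR c = 1 XOR 1 = 0
w2 = w1 OR w0 = 0 OR 0 = 0
w3 = w0 OR w2 = 0 OR 0 = 0
w4 = w3 NOR w1 = 0 NOR 0 = 1
w5 = NOT w0 = NOT 0 = 1
w6 = w2 OR w4 OR b = 0 OR 1 OR 0 = 1
w7 = w4 AND d = 1 AND 1 = 1
w10 = w5 XOR w0 = 1 XOR 0 = 1
w12 = w7 XOR w4 = 1 XOR 1 = 0

w5 = 1  w6 = 1  w10 = 1  w12 = 0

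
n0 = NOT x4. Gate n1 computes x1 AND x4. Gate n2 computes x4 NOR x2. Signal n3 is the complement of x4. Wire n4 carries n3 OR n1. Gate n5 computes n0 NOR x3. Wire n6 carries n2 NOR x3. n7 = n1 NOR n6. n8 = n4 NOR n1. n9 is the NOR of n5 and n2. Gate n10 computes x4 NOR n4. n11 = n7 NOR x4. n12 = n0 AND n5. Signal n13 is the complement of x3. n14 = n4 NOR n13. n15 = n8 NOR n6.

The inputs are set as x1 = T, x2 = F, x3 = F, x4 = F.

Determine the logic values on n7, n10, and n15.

n1 = x1 AND x4 = T AND F = F
n2 = x4 NOR x2 = F NOR F = T
n3 = NOT x4 = NOT F = T
n4 = n3 OR n1 = T OR F = T
n6 = n2 NOR x3 = T NOR F = F
n7 = n1 NOR n6 = F NOR F = T
n8 = n4 NOR n1 = T NOR F = F
n10 = x4 NOR n4 = F NOR T = F
n15 = n8 NOR n6 = F NOR F = T

n7 = T, n10 = F, n15 = T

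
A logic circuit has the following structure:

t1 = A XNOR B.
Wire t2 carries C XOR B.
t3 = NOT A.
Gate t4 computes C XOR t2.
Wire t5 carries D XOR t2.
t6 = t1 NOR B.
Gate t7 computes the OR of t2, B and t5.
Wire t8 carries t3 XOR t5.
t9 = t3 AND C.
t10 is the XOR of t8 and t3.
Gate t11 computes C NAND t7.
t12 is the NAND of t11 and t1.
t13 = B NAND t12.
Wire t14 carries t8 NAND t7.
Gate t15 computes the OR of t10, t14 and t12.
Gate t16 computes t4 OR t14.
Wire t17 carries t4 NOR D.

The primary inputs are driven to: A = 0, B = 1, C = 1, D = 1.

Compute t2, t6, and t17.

t1 = A XNOR B = 0 XNOR 1 = 0
t2 = C XOR B = 1 XOR 1 = 0
t4 = C XOR t2 = 1 XOR 0 = 1
t6 = t1 NOR B = 0 NOR 1 = 0
t17 = t4 NOR D = 1 NOR 1 = 0

t2 = 0; t6 = 0; t17 = 0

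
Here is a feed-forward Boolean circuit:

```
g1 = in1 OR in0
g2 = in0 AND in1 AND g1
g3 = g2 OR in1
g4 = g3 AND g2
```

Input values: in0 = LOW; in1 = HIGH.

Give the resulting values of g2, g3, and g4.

g2 = LOW  g3 = HIGH  g4 = LOW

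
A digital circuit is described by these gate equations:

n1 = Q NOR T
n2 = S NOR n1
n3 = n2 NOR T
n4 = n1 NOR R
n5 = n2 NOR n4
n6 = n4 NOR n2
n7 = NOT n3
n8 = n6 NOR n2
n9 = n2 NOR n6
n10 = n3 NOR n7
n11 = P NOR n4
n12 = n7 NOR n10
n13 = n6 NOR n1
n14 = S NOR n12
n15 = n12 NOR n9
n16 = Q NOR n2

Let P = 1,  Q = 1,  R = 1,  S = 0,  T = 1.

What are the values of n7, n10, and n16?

n7 = 1  n10 = 0  n16 = 0

n1 = Q NOR T = 1 NOR 1 = 0
n2 = S NOR n1 = 0 NOR 0 = 1
n3 = n2 NOR T = 1 NOR 1 = 0
n7 = NOT n3 = NOT 0 = 1
n10 = n3 NOR n7 = 0 NOR 1 = 0
n16 = Q NOR n2 = 1 NOR 1 = 0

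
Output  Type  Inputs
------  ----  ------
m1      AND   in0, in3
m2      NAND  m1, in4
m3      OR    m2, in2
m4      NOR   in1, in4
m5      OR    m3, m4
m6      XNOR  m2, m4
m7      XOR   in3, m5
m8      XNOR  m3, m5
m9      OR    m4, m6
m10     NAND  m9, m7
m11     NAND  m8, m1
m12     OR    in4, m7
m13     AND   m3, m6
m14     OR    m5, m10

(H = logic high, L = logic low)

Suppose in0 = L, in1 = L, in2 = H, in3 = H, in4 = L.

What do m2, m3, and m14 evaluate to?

m2 = H, m3 = H, m14 = H

m1 = in0 AND in3 = L AND H = L
m2 = m1 NAND in4 = L NAND L = H
m3 = m2 OR in2 = H OR H = H
m4 = in1 NOR in4 = L NOR L = H
m5 = m3 OR m4 = H OR H = H
m6 = m2 XNOR m4 = H XNOR H = H
m7 = in3 XOR m5 = H XOR H = L
m9 = m4 OR m6 = H OR H = H
m10 = m9 NAND m7 = H NAND L = H
m14 = m5 OR m10 = H OR H = H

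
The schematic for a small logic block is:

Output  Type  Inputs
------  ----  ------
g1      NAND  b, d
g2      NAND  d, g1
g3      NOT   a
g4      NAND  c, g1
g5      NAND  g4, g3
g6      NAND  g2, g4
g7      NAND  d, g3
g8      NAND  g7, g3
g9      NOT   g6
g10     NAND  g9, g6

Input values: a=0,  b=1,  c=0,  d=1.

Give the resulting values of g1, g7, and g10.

g1 = 0  g7 = 0  g10 = 1

g1 = b NAND d = 1 NAND 1 = 0
g2 = d NAND g1 = 1 NAND 0 = 1
g3 = NOT a = NOT 0 = 1
g4 = c NAND g1 = 0 NAND 0 = 1
g6 = g2 NAND g4 = 1 NAND 1 = 0
g7 = d NAND g3 = 1 NAND 1 = 0
g9 = NOT g6 = NOT 0 = 1
g10 = g9 NAND g6 = 1 NAND 0 = 1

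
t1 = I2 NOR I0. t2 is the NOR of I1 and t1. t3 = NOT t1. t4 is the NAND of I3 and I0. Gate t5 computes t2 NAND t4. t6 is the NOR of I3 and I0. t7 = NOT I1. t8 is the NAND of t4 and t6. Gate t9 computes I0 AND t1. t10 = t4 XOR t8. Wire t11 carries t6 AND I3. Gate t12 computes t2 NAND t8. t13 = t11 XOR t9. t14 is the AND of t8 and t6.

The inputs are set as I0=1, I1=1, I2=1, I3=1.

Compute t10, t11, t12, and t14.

t10 = 1, t11 = 0, t12 = 1, t14 = 0

t1 = I2 NOR I0 = 1 NOR 1 = 0
t2 = I1 NOR t1 = 1 NOR 0 = 0
t4 = I3 NAND I0 = 1 NAND 1 = 0
t6 = I3 NOR I0 = 1 NOR 1 = 0
t8 = t4 NAND t6 = 0 NAND 0 = 1
t10 = t4 XOR t8 = 0 XOR 1 = 1
t11 = t6 AND I3 = 0 AND 1 = 0
t12 = t2 NAND t8 = 0 NAND 1 = 1
t14 = t8 AND t6 = 1 AND 0 = 0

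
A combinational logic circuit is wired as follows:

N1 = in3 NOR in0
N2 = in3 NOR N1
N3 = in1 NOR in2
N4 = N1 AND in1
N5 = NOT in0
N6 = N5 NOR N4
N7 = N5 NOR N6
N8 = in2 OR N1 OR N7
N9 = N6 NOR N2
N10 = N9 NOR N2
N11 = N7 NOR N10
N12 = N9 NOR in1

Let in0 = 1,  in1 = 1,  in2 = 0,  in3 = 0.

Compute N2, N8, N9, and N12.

N1 = in3 NOR in0 = 0 NOR 1 = 0
N2 = in3 NOR N1 = 0 NOR 0 = 1
N4 = N1 AND in1 = 0 AND 1 = 0
N5 = NOT in0 = NOT 1 = 0
N6 = N5 NOR N4 = 0 NOR 0 = 1
N7 = N5 NOR N6 = 0 NOR 1 = 0
N8 = in2 OR N1 OR N7 = 0 OR 0 OR 0 = 0
N9 = N6 NOR N2 = 1 NOR 1 = 0
N12 = N9 NOR in1 = 0 NOR 1 = 0

N2 = 1, N8 = 0, N9 = 0, N12 = 0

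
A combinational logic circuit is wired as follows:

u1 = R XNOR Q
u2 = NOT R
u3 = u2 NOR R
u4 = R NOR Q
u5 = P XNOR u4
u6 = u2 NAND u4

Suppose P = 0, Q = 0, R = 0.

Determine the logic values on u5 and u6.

u5 = 0; u6 = 0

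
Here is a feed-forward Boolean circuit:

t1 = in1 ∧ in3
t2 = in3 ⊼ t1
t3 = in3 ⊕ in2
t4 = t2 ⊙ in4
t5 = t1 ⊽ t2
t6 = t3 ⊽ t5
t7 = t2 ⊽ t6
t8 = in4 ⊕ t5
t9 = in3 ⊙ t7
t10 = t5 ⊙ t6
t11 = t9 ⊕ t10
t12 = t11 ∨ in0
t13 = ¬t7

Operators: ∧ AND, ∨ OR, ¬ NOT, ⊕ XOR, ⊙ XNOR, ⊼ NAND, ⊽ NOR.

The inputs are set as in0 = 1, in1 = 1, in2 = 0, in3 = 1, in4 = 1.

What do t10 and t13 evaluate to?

t10 = 1, t13 = 0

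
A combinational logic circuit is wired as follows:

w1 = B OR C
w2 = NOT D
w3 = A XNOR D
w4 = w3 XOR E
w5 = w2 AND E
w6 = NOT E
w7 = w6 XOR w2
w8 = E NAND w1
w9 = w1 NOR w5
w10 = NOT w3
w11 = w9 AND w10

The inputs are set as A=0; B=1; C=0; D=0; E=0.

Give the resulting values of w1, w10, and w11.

w1 = 1, w10 = 0, w11 = 0

w1 = B OR C = 1 OR 0 = 1
w2 = NOT D = NOT 0 = 1
w3 = A XNOR D = 0 XNOR 0 = 1
w5 = w2 AND E = 1 AND 0 = 0
w9 = w1 NOR w5 = 1 NOR 0 = 0
w10 = NOT w3 = NOT 1 = 0
w11 = w9 AND w10 = 0 AND 0 = 0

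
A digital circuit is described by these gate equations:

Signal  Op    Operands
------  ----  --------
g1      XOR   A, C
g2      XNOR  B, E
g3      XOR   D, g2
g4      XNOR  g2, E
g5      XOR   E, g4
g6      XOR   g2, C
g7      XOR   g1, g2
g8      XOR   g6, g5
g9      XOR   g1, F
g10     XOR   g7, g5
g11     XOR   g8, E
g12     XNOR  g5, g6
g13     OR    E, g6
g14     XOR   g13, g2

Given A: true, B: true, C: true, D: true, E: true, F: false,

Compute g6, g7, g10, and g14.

g1 = A XOR C = true XOR true = false
g2 = B XNOR E = true XNOR true = true
g4 = g2 XNOR E = true XNOR true = true
g5 = E XOR g4 = true XOR true = false
g6 = g2 XOR C = true XOR true = false
g7 = g1 XOR g2 = false XOR true = true
g10 = g7 XOR g5 = true XOR false = true
g13 = E OR g6 = true OR false = true
g14 = g13 XOR g2 = true XOR true = false

g6 = false; g7 = true; g10 = true; g14 = false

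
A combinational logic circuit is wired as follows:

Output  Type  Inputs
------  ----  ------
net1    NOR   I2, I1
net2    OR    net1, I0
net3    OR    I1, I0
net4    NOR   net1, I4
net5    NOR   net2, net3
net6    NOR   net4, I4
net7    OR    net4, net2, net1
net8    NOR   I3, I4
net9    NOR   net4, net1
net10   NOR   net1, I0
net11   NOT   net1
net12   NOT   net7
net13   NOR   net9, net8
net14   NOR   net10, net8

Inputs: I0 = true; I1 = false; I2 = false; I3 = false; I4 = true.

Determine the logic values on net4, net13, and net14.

net4 = false; net13 = true; net14 = true

net1 = I2 NOR I1 = false NOR false = true
net4 = net1 NOR I4 = true NOR true = false
net8 = I3 NOR I4 = false NOR true = false
net9 = net4 NOR net1 = false NOR true = false
net10 = net1 NOR I0 = true NOR true = false
net13 = net9 NOR net8 = false NOR false = true
net14 = net10 NOR net8 = false NOR false = true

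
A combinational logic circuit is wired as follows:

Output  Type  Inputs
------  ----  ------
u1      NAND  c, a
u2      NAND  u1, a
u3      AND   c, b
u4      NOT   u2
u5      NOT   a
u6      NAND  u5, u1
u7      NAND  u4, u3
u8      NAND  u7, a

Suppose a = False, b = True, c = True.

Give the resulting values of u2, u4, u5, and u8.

u2 = True, u4 = False, u5 = True, u8 = True

u1 = c NAND a = True NAND False = True
u2 = u1 NAND a = True NAND False = True
u3 = c AND b = True AND True = True
u4 = NOT u2 = NOT True = False
u5 = NOT a = NOT False = True
u7 = u4 NAND u3 = False NAND True = True
u8 = u7 NAND a = True NAND False = True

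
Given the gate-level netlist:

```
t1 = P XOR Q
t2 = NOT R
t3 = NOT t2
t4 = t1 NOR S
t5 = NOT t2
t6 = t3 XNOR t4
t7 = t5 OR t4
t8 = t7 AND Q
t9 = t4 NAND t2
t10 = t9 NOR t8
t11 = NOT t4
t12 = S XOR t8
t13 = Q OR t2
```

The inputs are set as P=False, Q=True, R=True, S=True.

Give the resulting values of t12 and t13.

t1 = P XOR Q = False XOR True = True
t2 = NOT R = NOT True = False
t4 = t1 NOR S = True NOR True = False
t5 = NOT t2 = NOT False = True
t7 = t5 OR t4 = True OR False = True
t8 = t7 AND Q = True AND True = True
t12 = S XOR t8 = True XOR True = False
t13 = Q OR t2 = True OR False = True

t12 = False, t13 = True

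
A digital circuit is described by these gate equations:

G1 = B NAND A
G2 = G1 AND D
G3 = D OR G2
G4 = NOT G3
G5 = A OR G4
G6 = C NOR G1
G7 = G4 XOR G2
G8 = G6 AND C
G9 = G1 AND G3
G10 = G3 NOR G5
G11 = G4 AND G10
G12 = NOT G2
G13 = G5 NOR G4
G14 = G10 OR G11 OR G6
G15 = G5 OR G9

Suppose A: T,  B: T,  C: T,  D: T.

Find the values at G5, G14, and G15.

G5 = T  G14 = F  G15 = T

G1 = B NAND A = T NAND T = F
G2 = G1 AND D = F AND T = F
G3 = D OR G2 = T OR F = T
G4 = NOT G3 = NOT T = F
G5 = A OR G4 = T OR F = T
G6 = C NOR G1 = T NOR F = F
G9 = G1 AND G3 = F AND T = F
G10 = G3 NOR G5 = T NOR T = F
G11 = G4 AND G10 = F AND F = F
G14 = G10 OR G11 OR G6 = F OR F OR F = F
G15 = G5 OR G9 = T OR F = T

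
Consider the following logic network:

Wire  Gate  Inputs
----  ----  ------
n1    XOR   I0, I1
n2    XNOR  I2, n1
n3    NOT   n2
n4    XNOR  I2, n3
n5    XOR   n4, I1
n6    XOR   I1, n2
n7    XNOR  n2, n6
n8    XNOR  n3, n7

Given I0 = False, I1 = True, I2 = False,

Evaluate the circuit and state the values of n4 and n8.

n4 = False, n8 = False

n1 = I0 XOR I1 = False XOR True = True
n2 = I2 XNOR n1 = False XNOR True = False
n3 = NOT n2 = NOT False = True
n4 = I2 XNOR n3 = False XNOR True = False
n6 = I1 XOR n2 = True XOR False = True
n7 = n2 XNOR n6 = False XNOR True = False
n8 = n3 XNOR n7 = True XNOR False = False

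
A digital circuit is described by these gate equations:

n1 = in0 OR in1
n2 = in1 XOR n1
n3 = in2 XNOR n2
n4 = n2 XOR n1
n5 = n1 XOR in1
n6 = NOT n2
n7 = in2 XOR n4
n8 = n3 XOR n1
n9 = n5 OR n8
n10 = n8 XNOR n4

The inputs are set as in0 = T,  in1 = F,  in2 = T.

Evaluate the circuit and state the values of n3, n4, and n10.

n3 = T; n4 = F; n10 = T

n1 = in0 OR in1 = T OR F = T
n2 = in1 XOR n1 = F XOR T = T
n3 = in2 XNOR n2 = T XNOR T = T
n4 = n2 XOR n1 = T XOR T = F
n8 = n3 XOR n1 = T XOR T = F
n10 = n8 XNOR n4 = F XNOR F = T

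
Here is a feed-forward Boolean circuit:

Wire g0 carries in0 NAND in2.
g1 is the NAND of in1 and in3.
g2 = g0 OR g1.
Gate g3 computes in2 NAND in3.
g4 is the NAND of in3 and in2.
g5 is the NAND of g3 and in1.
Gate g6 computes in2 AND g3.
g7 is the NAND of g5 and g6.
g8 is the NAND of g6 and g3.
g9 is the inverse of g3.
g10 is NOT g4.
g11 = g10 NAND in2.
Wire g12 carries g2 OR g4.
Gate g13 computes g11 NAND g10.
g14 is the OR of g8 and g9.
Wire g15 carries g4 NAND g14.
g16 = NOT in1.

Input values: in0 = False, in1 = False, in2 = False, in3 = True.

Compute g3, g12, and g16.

g3 = True; g12 = True; g16 = True

g0 = in0 NAND in2 = False NAND False = True
g1 = in1 NAND in3 = False NAND True = True
g2 = g0 OR g1 = True OR True = True
g3 = in2 NAND in3 = False NAND True = True
g4 = in3 NAND in2 = True NAND False = True
g12 = g2 OR g4 = True OR True = True
g16 = NOT in1 = NOT False = True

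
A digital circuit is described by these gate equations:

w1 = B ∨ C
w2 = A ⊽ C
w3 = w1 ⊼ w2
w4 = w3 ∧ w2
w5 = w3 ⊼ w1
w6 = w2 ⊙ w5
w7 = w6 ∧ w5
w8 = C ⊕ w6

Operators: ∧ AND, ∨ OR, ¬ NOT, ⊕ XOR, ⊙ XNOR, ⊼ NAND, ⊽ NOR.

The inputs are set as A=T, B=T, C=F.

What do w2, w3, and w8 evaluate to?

w1 = B OR C = T OR F = T
w2 = A NOR C = T NOR F = F
w3 = w1 NAND w2 = T NAND F = T
w5 = w3 NAND w1 = T NAND T = F
w6 = w2 XNOR w5 = F XNOR F = T
w8 = C XOR w6 = F XOR T = T

w2 = F  w3 = T  w8 = T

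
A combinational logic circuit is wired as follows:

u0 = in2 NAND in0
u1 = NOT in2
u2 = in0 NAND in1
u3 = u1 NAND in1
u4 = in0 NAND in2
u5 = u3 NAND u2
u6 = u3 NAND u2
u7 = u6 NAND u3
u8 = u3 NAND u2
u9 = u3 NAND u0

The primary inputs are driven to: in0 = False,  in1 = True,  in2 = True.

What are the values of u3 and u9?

u3 = True, u9 = False

u0 = in2 NAND in0 = True NAND False = True
u1 = NOT in2 = NOT True = False
u3 = u1 NAND in1 = False NAND True = True
u9 = u3 NAND u0 = True NAND True = False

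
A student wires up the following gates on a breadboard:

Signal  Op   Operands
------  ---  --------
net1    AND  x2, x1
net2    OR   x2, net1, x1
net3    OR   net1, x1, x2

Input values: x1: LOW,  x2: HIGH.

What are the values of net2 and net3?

net2 = HIGH, net3 = HIGH

net1 = x2 AND x1 = HIGH AND LOW = LOW
net2 = x2 OR net1 OR x1 = HIGH OR LOW OR LOW = HIGH
net3 = net1 OR x1 OR x2 = LOW OR LOW OR HIGH = HIGH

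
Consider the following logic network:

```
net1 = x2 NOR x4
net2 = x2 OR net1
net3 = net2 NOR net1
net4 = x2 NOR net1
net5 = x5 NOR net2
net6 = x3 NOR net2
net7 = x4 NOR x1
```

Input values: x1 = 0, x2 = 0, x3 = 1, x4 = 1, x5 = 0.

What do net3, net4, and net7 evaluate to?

net3 = 1, net4 = 1, net7 = 0

net1 = x2 NOR x4 = 0 NOR 1 = 0
net2 = x2 OR net1 = 0 OR 0 = 0
net3 = net2 NOR net1 = 0 NOR 0 = 1
net4 = x2 NOR net1 = 0 NOR 0 = 1
net7 = x4 NOR x1 = 1 NOR 0 = 0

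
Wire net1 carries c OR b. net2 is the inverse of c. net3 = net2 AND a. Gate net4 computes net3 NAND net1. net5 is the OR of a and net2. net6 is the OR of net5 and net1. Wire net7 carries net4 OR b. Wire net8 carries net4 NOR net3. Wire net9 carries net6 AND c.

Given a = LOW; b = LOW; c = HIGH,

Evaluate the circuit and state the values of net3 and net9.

net3 = LOW; net9 = HIGH

net1 = c OR b = HIGH OR LOW = HIGH
net2 = NOT c = NOT HIGH = LOW
net3 = net2 AND a = LOW AND LOW = LOW
net5 = a OR net2 = LOW OR LOW = LOW
net6 = net5 OR net1 = LOW OR HIGH = HIGH
net9 = net6 AND c = HIGH AND HIGH = HIGH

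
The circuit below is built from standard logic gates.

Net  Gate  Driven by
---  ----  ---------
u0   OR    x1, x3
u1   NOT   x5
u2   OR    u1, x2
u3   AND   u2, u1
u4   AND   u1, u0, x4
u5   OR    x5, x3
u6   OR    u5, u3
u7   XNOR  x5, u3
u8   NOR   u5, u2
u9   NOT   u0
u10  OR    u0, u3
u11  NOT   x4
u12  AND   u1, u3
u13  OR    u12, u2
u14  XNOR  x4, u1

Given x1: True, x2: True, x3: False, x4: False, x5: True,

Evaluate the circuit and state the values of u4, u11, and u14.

u0 = x1 OR x3 = True OR False = True
u1 = NOT x5 = NOT True = False
u4 = u1 AND u0 AND x4 = False AND True AND False = False
u11 = NOT x4 = NOT False = True
u14 = x4 XNOR u1 = False XNOR False = True

u4 = False, u11 = True, u14 = True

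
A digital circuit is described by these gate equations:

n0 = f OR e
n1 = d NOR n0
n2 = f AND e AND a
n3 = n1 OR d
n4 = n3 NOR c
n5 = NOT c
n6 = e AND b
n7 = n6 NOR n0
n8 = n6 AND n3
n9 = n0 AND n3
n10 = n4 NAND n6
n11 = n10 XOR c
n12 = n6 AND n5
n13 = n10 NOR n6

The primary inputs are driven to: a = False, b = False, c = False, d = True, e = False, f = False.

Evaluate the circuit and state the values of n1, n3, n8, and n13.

n0 = f OR e = False OR False = False
n1 = d NOR n0 = True NOR False = False
n3 = n1 OR d = False OR True = True
n4 = n3 NOR c = True NOR False = False
n6 = e AND b = False AND False = False
n8 = n6 AND n3 = False AND True = False
n10 = n4 NAND n6 = False NAND False = True
n13 = n10 NOR n6 = True NOR False = False

n1 = False, n3 = True, n8 = False, n13 = False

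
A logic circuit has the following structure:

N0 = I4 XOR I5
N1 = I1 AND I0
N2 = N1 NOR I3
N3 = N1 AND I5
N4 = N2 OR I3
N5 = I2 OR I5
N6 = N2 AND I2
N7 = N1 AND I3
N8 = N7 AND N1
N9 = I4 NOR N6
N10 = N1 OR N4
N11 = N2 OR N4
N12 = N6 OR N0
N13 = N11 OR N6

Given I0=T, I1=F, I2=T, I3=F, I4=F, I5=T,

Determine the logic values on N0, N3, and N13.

N0 = T  N3 = F  N13 = T

N0 = I4 XOR I5 = F XOR T = T
N1 = I1 AND I0 = F AND T = F
N2 = N1 NOR I3 = F NOR F = T
N3 = N1 AND I5 = F AND T = F
N4 = N2 OR I3 = T OR F = T
N6 = N2 AND I2 = T AND T = T
N11 = N2 OR N4 = T OR T = T
N13 = N11 OR N6 = T OR T = T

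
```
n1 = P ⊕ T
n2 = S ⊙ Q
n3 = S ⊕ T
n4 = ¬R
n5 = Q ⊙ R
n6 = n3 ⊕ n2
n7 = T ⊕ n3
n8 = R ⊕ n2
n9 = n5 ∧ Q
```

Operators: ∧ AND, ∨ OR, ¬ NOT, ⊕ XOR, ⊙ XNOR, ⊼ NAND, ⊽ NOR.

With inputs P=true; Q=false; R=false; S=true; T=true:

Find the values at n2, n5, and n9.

n2 = false, n5 = true, n9 = false

n2 = S XNOR Q = true XNOR false = false
n5 = Q XNOR R = false XNOR false = true
n9 = n5 AND Q = true AND false = false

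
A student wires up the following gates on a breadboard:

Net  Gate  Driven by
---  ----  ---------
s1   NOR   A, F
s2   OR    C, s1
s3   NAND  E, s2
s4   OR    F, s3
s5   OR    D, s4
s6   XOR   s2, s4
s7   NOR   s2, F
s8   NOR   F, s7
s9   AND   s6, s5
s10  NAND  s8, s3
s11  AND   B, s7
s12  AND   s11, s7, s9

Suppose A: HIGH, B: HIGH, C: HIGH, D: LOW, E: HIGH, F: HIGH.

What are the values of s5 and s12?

s1 = A NOR F = HIGH NOR HIGH = LOW
s2 = C OR s1 = HIGH OR LOW = HIGH
s3 = E NAND s2 = HIGH NAND HIGH = LOW
s4 = F OR s3 = HIGH OR LOW = HIGH
s5 = D OR s4 = LOW OR HIGH = HIGH
s6 = s2 XOR s4 = HIGH XOR HIGH = LOW
s7 = s2 NOR F = HIGH NOR HIGH = LOW
s9 = s6 AND s5 = LOW AND HIGH = LOW
s11 = B AND s7 = HIGH AND LOW = LOW
s12 = s11 AND s7 AND s9 = LOW AND LOW AND LOW = LOW

s5 = HIGH  s12 = LOW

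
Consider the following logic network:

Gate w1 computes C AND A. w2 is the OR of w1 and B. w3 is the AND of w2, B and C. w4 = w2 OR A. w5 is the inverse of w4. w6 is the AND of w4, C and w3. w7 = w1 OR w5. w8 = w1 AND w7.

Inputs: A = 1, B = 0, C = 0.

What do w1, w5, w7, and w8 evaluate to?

w1 = 0  w5 = 0  w7 = 0  w8 = 0

w1 = C AND A = 0 AND 1 = 0
w2 = w1 OR B = 0 OR 0 = 0
w4 = w2 OR A = 0 OR 1 = 1
w5 = NOT w4 = NOT 1 = 0
w7 = w1 OR w5 = 0 OR 0 = 0
w8 = w1 AND w7 = 0 AND 0 = 0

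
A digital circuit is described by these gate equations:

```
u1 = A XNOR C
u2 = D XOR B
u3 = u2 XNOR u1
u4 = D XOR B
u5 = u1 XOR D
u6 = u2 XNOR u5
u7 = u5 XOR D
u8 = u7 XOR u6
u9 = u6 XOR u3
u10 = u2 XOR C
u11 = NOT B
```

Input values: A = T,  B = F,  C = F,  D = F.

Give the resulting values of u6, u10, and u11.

u1 = A XNOR C = T XNOR F = F
u2 = D XOR B = F XOR F = F
u5 = u1 XOR D = F XOR F = F
u6 = u2 XNOR u5 = F XNOR F = T
u10 = u2 XOR C = F XOR F = F
u11 = NOT B = NOT F = T

u6 = T; u10 = F; u11 = T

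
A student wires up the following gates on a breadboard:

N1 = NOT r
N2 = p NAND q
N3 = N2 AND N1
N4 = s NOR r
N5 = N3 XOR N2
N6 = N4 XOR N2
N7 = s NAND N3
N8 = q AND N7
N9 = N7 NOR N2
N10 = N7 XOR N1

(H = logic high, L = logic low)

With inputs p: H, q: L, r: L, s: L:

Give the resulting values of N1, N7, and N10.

N1 = NOT r = NOT L = H
N2 = p NAND q = H NAND L = H
N3 = N2 AND N1 = H AND H = H
N7 = s NAND N3 = L NAND H = H
N10 = N7 XOR N1 = H XOR H = L

N1 = H, N7 = H, N10 = L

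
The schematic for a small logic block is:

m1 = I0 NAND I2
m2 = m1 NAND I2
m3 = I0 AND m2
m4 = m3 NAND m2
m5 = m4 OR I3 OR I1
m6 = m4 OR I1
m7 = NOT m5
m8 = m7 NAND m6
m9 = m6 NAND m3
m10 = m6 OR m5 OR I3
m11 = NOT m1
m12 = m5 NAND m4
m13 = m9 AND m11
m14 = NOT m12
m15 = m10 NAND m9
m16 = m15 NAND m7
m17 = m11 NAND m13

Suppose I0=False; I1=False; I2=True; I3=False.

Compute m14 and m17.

m1 = I0 NAND I2 = False NAND True = True
m2 = m1 NAND I2 = True NAND True = False
m3 = I0 AND m2 = False AND False = False
m4 = m3 NAND m2 = False NAND False = True
m5 = m4 OR I3 OR I1 = True OR False OR False = True
m6 = m4 OR I1 = True OR False = True
m9 = m6 NAND m3 = True NAND False = True
m11 = NOT m1 = NOT True = False
m12 = m5 NAND m4 = True NAND True = False
m13 = m9 AND m11 = True AND False = False
m14 = NOT m12 = NOT False = True
m17 = m11 NAND m13 = False NAND False = True

m14 = True  m17 = True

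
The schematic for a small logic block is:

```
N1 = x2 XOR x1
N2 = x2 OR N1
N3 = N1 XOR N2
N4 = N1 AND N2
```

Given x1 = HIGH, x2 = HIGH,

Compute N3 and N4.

N3 = HIGH  N4 = LOW

N1 = x2 XOR x1 = HIGH XOR HIGH = LOW
N2 = x2 OR N1 = HIGH OR LOW = HIGH
N3 = N1 XOR N2 = LOW XOR HIGH = HIGH
N4 = N1 AND N2 = LOW AND HIGH = LOW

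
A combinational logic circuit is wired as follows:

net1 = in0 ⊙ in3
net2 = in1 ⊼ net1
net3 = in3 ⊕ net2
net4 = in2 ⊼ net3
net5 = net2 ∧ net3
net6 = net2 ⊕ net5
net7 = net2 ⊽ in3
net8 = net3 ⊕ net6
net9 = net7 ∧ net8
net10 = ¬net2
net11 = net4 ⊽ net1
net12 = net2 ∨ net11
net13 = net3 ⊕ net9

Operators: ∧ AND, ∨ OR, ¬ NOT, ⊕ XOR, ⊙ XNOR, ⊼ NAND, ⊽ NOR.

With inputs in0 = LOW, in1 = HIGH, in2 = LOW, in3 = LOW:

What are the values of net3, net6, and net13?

net3 = LOW, net6 = LOW, net13 = LOW

net1 = in0 XNOR in3 = LOW XNOR LOW = HIGH
net2 = in1 NAND net1 = HIGH NAND HIGH = LOW
net3 = in3 XOR net2 = LOW XOR LOW = LOW
net5 = net2 AND net3 = LOW AND LOW = LOW
net6 = net2 XOR net5 = LOW XOR LOW = LOW
net7 = net2 NOR in3 = LOW NOR LOW = HIGH
net8 = net3 XOR net6 = LOW XOR LOW = LOW
net9 = net7 AND net8 = HIGH AND LOW = LOW
net13 = net3 XOR net9 = LOW XOR LOW = LOW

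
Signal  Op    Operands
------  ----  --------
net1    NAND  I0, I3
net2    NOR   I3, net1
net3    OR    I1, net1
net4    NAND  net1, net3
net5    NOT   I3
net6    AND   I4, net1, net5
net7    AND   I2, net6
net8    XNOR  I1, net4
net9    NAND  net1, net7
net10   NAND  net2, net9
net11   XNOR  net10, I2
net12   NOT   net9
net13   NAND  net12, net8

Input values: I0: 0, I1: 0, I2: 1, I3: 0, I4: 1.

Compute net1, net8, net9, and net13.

net1 = 1  net8 = 1  net9 = 0  net13 = 0

net1 = I0 NAND I3 = 0 NAND 0 = 1
net3 = I1 OR net1 = 0 OR 1 = 1
net4 = net1 NAND net3 = 1 NAND 1 = 0
net5 = NOT I3 = NOT 0 = 1
net6 = I4 AND net1 AND net5 = 1 AND 1 AND 1 = 1
net7 = I2 AND net6 = 1 AND 1 = 1
net8 = I1 XNOR net4 = 0 XNOR 0 = 1
net9 = net1 NAND net7 = 1 NAND 1 = 0
net12 = NOT net9 = NOT 0 = 1
net13 = net12 NAND net8 = 1 NAND 1 = 0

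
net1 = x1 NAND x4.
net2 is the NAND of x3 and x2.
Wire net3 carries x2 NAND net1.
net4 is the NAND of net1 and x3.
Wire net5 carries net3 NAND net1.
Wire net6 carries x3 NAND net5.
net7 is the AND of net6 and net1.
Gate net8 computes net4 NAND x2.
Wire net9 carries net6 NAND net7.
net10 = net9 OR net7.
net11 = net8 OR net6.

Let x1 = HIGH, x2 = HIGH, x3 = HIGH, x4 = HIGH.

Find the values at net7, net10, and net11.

net7 = LOW; net10 = HIGH; net11 = LOW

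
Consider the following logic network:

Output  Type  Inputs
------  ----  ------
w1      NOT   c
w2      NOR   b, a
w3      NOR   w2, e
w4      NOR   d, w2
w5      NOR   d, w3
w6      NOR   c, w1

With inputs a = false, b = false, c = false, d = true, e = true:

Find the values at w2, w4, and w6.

w2 = true  w4 = false  w6 = false

w1 = NOT c = NOT false = true
w2 = b NOR a = false NOR false = true
w4 = d NOR w2 = true NOR true = false
w6 = c NOR w1 = false NOR true = false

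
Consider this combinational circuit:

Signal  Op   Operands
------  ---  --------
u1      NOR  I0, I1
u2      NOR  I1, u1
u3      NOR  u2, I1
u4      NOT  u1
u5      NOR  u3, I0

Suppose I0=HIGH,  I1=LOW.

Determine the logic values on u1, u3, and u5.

u1 = I0 NOR I1 = HIGH NOR LOW = LOW
u2 = I1 NOR u1 = LOW NOR LOW = HIGH
u3 = u2 NOR I1 = HIGH NOR LOW = LOW
u5 = u3 NOR I0 = LOW NOR HIGH = LOW

u1 = LOW, u3 = LOW, u5 = LOW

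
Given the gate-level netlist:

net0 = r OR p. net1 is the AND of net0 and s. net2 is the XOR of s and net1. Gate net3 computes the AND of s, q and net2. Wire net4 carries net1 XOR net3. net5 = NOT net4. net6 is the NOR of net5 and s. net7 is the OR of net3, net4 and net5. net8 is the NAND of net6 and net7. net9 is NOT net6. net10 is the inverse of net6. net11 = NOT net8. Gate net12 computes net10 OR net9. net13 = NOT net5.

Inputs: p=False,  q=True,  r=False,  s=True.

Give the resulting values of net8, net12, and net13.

net0 = r OR p = False OR False = False
net1 = net0 AND s = False AND True = False
net2 = s XOR net1 = True XOR False = True
net3 = s AND q AND net2 = True AND True AND True = True
net4 = net1 XOR net3 = False XOR True = True
net5 = NOT net4 = NOT True = False
net6 = net5 NOR s = False NOR True = False
net7 = net3 OR net4 OR net5 = True OR True OR False = True
net8 = net6 NAND net7 = False NAND True = True
net9 = NOT net6 = NOT False = True
net10 = NOT net6 = NOT False = True
net12 = net10 OR net9 = True OR True = True
net13 = NOT net5 = NOT False = True

net8 = True; net12 = True; net13 = True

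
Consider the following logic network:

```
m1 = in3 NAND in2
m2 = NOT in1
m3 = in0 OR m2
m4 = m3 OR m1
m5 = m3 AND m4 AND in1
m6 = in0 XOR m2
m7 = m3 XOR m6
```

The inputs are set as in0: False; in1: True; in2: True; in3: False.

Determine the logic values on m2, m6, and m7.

m2 = False, m6 = False, m7 = False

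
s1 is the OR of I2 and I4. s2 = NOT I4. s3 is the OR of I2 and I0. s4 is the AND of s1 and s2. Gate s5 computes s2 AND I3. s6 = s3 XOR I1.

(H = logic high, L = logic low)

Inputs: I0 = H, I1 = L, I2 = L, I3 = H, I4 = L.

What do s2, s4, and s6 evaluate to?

s2 = H; s4 = L; s6 = H

s1 = I2 OR I4 = L OR L = L
s2 = NOT I4 = NOT L = H
s3 = I2 OR I0 = L OR H = H
s4 = s1 AND s2 = L AND H = L
s6 = s3 XOR I1 = H XOR L = H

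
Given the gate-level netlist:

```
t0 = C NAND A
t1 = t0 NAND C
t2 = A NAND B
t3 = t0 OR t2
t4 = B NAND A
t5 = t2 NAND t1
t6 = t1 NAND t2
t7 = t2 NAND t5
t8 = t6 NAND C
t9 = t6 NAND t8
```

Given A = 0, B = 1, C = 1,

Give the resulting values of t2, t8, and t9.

t0 = C NAND A = 1 NAND 0 = 1
t1 = t0 NAND C = 1 NAND 1 = 0
t2 = A NAND B = 0 NAND 1 = 1
t6 = t1 NAND t2 = 0 NAND 1 = 1
t8 = t6 NAND C = 1 NAND 1 = 0
t9 = t6 NAND t8 = 1 NAND 0 = 1

t2 = 1; t8 = 0; t9 = 1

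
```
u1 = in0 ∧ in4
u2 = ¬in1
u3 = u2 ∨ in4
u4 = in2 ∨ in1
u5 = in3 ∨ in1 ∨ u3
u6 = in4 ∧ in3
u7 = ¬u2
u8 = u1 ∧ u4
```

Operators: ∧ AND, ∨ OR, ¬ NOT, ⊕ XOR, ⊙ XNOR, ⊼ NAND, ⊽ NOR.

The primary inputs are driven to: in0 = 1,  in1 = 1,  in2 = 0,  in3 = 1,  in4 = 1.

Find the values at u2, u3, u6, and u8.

u2 = 0, u3 = 1, u6 = 1, u8 = 1

u1 = in0 AND in4 = 1 AND 1 = 1
u2 = NOT in1 = NOT 1 = 0
u3 = u2 OR in4 = 0 OR 1 = 1
u4 = in2 OR in1 = 0 OR 1 = 1
u6 = in4 AND in3 = 1 AND 1 = 1
u8 = u1 AND u4 = 1 AND 1 = 1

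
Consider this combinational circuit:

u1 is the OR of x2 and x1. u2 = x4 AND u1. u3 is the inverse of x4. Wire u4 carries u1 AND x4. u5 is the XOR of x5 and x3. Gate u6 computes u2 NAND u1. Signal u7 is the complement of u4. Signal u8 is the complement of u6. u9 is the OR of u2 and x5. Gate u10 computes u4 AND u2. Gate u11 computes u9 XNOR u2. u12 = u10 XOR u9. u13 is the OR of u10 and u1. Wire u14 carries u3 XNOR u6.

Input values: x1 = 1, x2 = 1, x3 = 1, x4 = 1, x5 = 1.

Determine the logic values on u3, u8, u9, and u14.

u1 = x2 OR x1 = 1 OR 1 = 1
u2 = x4 AND u1 = 1 AND 1 = 1
u3 = NOT x4 = NOT 1 = 0
u6 = u2 NAND u1 = 1 NAND 1 = 0
u8 = NOT u6 = NOT 0 = 1
u9 = u2 OR x5 = 1 OR 1 = 1
u14 = u3 XNOR u6 = 0 XNOR 0 = 1

u3 = 0, u8 = 1, u9 = 1, u14 = 1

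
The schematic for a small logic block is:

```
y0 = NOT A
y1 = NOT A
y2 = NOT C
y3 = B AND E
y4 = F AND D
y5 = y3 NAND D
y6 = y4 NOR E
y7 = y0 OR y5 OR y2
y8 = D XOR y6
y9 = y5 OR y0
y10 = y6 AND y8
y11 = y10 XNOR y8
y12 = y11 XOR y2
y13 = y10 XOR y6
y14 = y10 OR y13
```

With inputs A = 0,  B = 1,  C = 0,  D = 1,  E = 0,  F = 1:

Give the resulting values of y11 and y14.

y11 = 0, y14 = 0

y4 = F AND D = 1 AND 1 = 1
y6 = y4 NOR E = 1 NOR 0 = 0
y8 = D XOR y6 = 1 XOR 0 = 1
y10 = y6 AND y8 = 0 AND 1 = 0
y11 = y10 XNOR y8 = 0 XNOR 1 = 0
y13 = y10 XOR y6 = 0 XOR 0 = 0
y14 = y10 OR y13 = 0 OR 0 = 0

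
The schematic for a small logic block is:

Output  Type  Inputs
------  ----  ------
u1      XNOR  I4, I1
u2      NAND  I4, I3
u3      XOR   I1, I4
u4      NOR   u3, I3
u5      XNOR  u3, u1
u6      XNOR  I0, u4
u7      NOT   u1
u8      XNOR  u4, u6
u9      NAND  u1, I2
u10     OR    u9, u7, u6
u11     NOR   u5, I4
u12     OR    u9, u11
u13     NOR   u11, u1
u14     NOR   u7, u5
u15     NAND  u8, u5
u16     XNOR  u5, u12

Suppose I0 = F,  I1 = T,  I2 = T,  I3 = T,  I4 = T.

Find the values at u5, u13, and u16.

u1 = I4 XNOR I1 = T XNOR T = T
u3 = I1 XOR I4 = T XOR T = F
u5 = u3 XNOR u1 = F XNOR T = F
u9 = u1 NAND I2 = T NAND T = F
u11 = u5 NOR I4 = F NOR T = F
u12 = u9 OR u11 = F OR F = F
u13 = u11 NOR u1 = F NOR T = F
u16 = u5 XNOR u12 = F XNOR F = T

u5 = F; u13 = F; u16 = T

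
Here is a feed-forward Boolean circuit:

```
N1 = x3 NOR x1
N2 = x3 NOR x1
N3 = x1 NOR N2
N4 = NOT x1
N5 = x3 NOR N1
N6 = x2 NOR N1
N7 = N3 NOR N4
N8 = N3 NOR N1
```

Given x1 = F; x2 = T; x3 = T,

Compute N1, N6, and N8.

N1 = F; N6 = F; N8 = F

N1 = x3 NOR x1 = T NOR F = F
N2 = x3 NOR x1 = T NOR F = F
N3 = x1 NOR N2 = F NOR F = T
N6 = x2 NOR N1 = T NOR F = F
N8 = N3 NOR N1 = T NOR F = F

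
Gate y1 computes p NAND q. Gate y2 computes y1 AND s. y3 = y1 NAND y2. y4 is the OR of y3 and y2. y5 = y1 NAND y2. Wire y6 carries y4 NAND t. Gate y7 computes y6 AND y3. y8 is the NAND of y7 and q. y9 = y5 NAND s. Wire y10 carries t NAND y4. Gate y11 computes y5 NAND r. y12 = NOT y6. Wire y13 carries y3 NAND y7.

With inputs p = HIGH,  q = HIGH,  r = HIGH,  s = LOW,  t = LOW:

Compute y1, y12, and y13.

y1 = LOW  y12 = LOW  y13 = LOW

y1 = p NAND q = HIGH NAND HIGH = LOW
y2 = y1 AND s = LOW AND LOW = LOW
y3 = y1 NAND y2 = LOW NAND LOW = HIGH
y4 = y3 OR y2 = HIGH OR LOW = HIGH
y6 = y4 NAND t = HIGH NAND LOW = HIGH
y7 = y6 AND y3 = HIGH AND HIGH = HIGH
y12 = NOT y6 = NOT HIGH = LOW
y13 = y3 NAND y7 = HIGH NAND HIGH = LOW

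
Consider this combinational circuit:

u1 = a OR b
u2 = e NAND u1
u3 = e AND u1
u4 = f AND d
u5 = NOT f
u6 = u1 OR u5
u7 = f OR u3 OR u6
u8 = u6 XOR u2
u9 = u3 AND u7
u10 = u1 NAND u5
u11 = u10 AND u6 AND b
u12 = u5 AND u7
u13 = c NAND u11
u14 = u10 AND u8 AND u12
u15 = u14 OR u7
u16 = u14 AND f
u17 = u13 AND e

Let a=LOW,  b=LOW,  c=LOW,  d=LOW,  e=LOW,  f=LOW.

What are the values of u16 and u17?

u16 = LOW; u17 = LOW

u1 = a OR b = LOW OR LOW = LOW
u2 = e NAND u1 = LOW NAND LOW = HIGH
u3 = e AND u1 = LOW AND LOW = LOW
u5 = NOT f = NOT LOW = HIGH
u6 = u1 OR u5 = LOW OR HIGH = HIGH
u7 = f OR u3 OR u6 = LOW OR LOW OR HIGH = HIGH
u8 = u6 XOR u2 = HIGH XOR HIGH = LOW
u10 = u1 NAND u5 = LOW NAND HIGH = HIGH
u11 = u10 AND u6 AND b = HIGH AND HIGH AND LOW = LOW
u12 = u5 AND u7 = HIGH AND HIGH = HIGH
u13 = c NAND u11 = LOW NAND LOW = HIGH
u14 = u10 AND u8 AND u12 = HIGH AND LOW AND HIGH = LOW
u16 = u14 AND f = LOW AND LOW = LOW
u17 = u13 AND e = HIGH AND LOW = LOW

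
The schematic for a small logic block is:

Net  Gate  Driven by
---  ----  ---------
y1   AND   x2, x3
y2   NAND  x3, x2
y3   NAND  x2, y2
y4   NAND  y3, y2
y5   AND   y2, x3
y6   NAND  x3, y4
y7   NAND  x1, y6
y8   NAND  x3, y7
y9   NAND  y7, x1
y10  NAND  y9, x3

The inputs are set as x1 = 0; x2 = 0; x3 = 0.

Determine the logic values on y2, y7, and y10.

y2 = x3 NAND x2 = 0 NAND 0 = 1
y3 = x2 NAND y2 = 0 NAND 1 = 1
y4 = y3 NAND y2 = 1 NAND 1 = 0
y6 = x3 NAND y4 = 0 NAND 0 = 1
y7 = x1 NAND y6 = 0 NAND 1 = 1
y9 = y7 NAND x1 = 1 NAND 0 = 1
y10 = y9 NAND x3 = 1 NAND 0 = 1

y2 = 1  y7 = 1  y10 = 1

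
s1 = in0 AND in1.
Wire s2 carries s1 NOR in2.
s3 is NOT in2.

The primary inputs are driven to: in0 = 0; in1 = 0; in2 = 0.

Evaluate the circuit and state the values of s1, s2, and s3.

s1 = in0 AND in1 = 0 AND 0 = 0
s2 = s1 NOR in2 = 0 NOR 0 = 1
s3 = NOT in2 = NOT 0 = 1

s1 = 0, s2 = 1, s3 = 1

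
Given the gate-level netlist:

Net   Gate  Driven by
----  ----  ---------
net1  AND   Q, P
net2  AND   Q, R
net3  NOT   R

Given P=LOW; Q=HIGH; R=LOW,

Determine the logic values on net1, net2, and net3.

net1 = LOW  net2 = LOW  net3 = HIGH

net1 = Q AND P = HIGH AND LOW = LOW
net2 = Q AND R = HIGH AND LOW = LOW
net3 = NOT R = NOT LOW = HIGH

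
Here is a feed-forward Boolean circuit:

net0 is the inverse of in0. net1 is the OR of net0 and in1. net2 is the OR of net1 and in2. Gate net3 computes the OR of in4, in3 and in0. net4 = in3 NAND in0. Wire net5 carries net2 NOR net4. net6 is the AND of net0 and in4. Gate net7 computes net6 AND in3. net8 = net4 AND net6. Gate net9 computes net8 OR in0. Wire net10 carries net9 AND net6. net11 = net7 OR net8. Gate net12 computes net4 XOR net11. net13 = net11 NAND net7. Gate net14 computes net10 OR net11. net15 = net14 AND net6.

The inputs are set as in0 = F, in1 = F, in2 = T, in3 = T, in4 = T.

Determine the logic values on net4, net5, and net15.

net4 = T, net5 = F, net15 = T

net0 = NOT in0 = NOT F = T
net1 = net0 OR in1 = T OR F = T
net2 = net1 OR in2 = T OR T = T
net4 = in3 NAND in0 = T NAND F = T
net5 = net2 NOR net4 = T NOR T = F
net6 = net0 AND in4 = T AND T = T
net7 = net6 AND in3 = T AND T = T
net8 = net4 AND net6 = T AND T = T
net9 = net8 OR in0 = T OR F = T
net10 = net9 AND net6 = T AND T = T
net11 = net7 OR net8 = T OR T = T
net14 = net10 OR net11 = T OR T = T
net15 = net14 AND net6 = T AND T = T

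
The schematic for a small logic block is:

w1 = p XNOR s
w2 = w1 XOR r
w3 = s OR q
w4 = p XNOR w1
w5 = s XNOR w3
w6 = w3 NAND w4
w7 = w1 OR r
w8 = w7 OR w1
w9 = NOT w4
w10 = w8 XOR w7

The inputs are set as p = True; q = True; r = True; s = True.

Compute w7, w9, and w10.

w1 = p XNOR s = True XNOR True = True
w4 = p XNOR w1 = True XNOR True = True
w7 = w1 OR r = True OR True = True
w8 = w7 OR w1 = True OR True = True
w9 = NOT w4 = NOT True = False
w10 = w8 XOR w7 = True XOR True = False

w7 = True  w9 = False  w10 = False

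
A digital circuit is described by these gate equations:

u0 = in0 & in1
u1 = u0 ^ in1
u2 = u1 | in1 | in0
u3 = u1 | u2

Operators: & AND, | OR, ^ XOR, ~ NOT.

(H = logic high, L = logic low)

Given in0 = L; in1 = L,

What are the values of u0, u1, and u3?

u0 = L, u1 = L, u3 = L

u0 = in0 AND in1 = L AND L = L
u1 = u0 XOR in1 = L XOR L = L
u2 = u1 OR in1 OR in0 = L OR L OR L = L
u3 = u1 OR u2 = L OR L = L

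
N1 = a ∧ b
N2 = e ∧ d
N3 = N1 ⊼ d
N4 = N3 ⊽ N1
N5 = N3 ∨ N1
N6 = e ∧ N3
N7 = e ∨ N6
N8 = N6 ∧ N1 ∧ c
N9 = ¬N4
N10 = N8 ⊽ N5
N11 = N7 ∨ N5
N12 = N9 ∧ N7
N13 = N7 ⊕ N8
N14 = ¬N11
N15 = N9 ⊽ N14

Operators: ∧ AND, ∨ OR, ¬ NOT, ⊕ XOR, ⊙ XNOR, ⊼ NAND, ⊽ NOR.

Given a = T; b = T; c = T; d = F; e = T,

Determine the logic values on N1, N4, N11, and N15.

N1 = T, N4 = F, N11 = T, N15 = F

N1 = a AND b = T AND T = T
N3 = N1 NAND d = T NAND F = T
N4 = N3 NOR N1 = T NOR T = F
N5 = N3 OR N1 = T OR T = T
N6 = e AND N3 = T AND T = T
N7 = e OR N6 = T OR T = T
N9 = NOT N4 = NOT F = T
N11 = N7 OR N5 = T OR T = T
N14 = NOT N11 = NOT T = F
N15 = N9 NOR N14 = T NOR F = F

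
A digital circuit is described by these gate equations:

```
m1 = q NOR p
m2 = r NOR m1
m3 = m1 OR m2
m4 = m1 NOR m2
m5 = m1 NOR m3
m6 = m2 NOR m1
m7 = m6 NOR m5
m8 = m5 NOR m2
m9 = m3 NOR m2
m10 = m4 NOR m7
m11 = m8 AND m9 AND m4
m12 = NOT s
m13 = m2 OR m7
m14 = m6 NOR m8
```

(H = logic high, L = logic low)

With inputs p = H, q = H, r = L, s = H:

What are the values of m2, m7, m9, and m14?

m2 = H, m7 = H, m9 = L, m14 = H

m1 = q NOR p = H NOR H = L
m2 = r NOR m1 = L NOR L = H
m3 = m1 OR m2 = L OR H = H
m5 = m1 NOR m3 = L NOR H = L
m6 = m2 NOR m1 = H NOR L = L
m7 = m6 NOR m5 = L NOR L = H
m8 = m5 NOR m2 = L NOR H = L
m9 = m3 NOR m2 = H NOR H = L
m14 = m6 NOR m8 = L NOR L = H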